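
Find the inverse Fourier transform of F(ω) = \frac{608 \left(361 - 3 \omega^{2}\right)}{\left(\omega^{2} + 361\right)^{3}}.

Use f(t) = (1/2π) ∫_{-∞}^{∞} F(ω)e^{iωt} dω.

f(t) = 8 t^{2} e^{- 19 \left|{t}\right|}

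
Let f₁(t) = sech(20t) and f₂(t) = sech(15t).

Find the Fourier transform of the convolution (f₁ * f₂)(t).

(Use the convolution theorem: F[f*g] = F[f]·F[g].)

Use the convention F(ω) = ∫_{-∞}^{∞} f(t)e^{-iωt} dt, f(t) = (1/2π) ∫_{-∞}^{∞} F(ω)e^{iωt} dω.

F[f₁*f₂](ω) = \frac{\pi^{2}}{300 \cosh{\left(\frac{\pi \omega}{40} \right)} \cosh{\left(\frac{\pi \omega}{30} \right)}}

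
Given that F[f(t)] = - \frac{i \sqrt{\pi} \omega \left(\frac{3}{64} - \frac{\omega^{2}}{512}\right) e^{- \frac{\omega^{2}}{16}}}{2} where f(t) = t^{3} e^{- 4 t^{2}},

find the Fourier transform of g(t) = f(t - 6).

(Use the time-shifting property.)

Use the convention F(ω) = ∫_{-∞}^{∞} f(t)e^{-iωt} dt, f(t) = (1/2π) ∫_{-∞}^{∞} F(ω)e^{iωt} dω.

F[g](ω) = \frac{i \sqrt{\pi} \omega \left(\omega^{2} - 24\right) e^{- \frac{\omega \left(\omega + 96 i\right)}{16}}}{1024}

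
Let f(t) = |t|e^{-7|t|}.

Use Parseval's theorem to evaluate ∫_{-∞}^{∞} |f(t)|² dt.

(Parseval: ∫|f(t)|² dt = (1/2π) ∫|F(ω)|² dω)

∫|f(t)|² dt = \frac{1}{686}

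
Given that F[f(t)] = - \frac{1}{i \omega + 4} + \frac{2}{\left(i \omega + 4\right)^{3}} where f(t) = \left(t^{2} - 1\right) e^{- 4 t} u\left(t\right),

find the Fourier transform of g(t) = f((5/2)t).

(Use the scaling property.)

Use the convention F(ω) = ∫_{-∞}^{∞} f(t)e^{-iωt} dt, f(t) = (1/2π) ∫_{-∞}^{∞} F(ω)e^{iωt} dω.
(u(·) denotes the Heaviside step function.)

F[g](ω) = \frac{\frac{25 i \omega}{2} - \left(i \omega + 10\right)^{3} + 125}{\left(i \omega + 10\right)^{4}}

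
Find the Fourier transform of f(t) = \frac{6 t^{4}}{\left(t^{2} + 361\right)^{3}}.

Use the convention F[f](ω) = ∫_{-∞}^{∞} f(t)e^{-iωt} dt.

F(ω) = \frac{3 \pi \left(361 \omega^{2} - 95 \left|{\omega}\right| + 3\right) e^{- 19 \left|{\omega}\right|}}{76}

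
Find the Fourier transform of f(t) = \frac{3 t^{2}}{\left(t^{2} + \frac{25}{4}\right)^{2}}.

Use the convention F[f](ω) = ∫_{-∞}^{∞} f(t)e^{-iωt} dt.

F(ω) = \frac{3 \pi \left(2 - 5 \left|{\omega}\right|\right) e^{- \frac{5 \left|{\omega}\right|}{2}}}{10}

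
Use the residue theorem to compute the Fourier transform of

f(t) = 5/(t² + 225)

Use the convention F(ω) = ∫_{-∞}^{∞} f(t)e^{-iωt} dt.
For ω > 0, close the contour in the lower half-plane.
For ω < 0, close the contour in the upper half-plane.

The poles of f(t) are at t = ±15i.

Let g(z) = f(z)e^{-iωz}; for large |z| the factor e^{-iωz} decays in the lower half-plane when ω > 0 and in the upper half-plane when ω < 0.

Case ω > 0 (lower half-plane, clockwise contour ⇒ F(ω) = -2πi·ΣRes):
  Res_{z = - 15 i} g(z) = \frac{i e^{- 15 \omega}}{6}
  F(ω) = -2πi·ΣRes = \frac{\pi e^{- 15 \omega}}{3}

Case ω < 0 (upper half-plane, counterclockwise contour ⇒ F(ω) = +2πi·ΣRes):
  Res_{z = 15 i} g(z) = - \frac{i e^{15 \omega}}{6}
  F(ω) = 2πi·ΣRes = \frac{\pi e^{15 \omega}}{3}

Both cases combine into a single formula in |ω|:

F(ω) = \frac{\pi e^{- 15 \left|{\omega}\right|}}{3}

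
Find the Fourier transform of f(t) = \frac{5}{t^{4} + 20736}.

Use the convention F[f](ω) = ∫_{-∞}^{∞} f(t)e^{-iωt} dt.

F(ω) = \frac{5 \pi e^{- 6 \sqrt{2} \left|{\omega}\right|} \sin{\left(6 \sqrt{2} \left|{\omega}\right| + \frac{\pi}{4} \right)}}{1728}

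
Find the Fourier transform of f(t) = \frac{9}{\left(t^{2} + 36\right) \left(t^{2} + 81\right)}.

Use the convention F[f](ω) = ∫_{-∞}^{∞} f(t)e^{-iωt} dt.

F(ω) = \frac{\pi \left(3 e^{3 \left|{\omega}\right|} - 2\right) e^{- 9 \left|{\omega}\right|}}{90}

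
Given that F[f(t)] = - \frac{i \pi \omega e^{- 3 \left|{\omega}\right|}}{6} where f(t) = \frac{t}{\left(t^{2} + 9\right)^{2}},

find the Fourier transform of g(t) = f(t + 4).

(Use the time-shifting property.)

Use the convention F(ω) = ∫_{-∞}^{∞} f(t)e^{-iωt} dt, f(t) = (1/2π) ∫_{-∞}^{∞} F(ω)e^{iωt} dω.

F[g](ω) = - \frac{i \pi \omega e^{4 i \omega - 3 \left|{\omega}\right|}}{6}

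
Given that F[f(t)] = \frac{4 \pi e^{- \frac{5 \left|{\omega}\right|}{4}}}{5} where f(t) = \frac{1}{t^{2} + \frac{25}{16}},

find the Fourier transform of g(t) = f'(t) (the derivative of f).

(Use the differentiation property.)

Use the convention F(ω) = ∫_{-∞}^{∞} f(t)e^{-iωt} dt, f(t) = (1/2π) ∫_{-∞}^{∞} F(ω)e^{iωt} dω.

F[g](ω) = \frac{4 i \pi \omega e^{- \frac{5 \left|{\omega}\right|}{4}}}{5}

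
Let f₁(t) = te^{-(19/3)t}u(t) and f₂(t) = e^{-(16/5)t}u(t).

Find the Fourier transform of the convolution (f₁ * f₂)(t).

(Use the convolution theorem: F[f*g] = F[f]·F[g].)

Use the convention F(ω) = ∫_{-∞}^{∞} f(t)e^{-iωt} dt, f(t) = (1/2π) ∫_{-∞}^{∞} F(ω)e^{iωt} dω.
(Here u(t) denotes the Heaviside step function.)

F[f₁*f₂](ω) = \frac{45}{\left(3 i \omega + 19\right)^{2} \left(5 i \omega + 16\right)}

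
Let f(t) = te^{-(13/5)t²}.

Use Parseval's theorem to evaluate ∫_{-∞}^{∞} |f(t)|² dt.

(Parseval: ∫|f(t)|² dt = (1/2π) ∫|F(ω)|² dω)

∫|f(t)|² dt = \frac{5 \sqrt{130} \sqrt{\pi}}{1352}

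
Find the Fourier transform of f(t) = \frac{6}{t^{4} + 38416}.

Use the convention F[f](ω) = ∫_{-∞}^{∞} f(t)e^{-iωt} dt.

F(ω) = \frac{3 \pi e^{- 7 \sqrt{2} \left|{\omega}\right|} \sin{\left(7 \sqrt{2} \left|{\omega}\right| + \frac{\pi}{4} \right)}}{1372}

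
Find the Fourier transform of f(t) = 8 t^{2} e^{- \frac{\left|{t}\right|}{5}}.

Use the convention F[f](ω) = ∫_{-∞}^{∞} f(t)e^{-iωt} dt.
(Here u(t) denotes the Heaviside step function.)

F(ω) = \frac{4000 \left(1 - 75 \omega^{2}\right)}{\left(25 \omega^{2} + 1\right)^{3}}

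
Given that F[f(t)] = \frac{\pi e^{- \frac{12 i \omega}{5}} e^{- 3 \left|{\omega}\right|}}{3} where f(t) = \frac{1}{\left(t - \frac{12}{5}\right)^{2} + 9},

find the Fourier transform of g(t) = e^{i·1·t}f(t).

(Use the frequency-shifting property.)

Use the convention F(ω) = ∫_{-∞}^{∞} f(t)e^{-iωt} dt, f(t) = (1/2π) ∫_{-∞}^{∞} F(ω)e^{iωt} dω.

F[g](ω) = \frac{\pi e^{- \frac{12 i \left(\omega - 1\right)}{5} - 3 \left|{\omega - 1}\right|}}{3}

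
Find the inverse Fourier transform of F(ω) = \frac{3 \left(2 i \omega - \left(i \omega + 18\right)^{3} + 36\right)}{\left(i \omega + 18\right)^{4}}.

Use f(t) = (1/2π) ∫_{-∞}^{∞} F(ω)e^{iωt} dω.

f(t) = 3 \left(t^{2} - 1\right) e^{- 18 t} u\left(t\right)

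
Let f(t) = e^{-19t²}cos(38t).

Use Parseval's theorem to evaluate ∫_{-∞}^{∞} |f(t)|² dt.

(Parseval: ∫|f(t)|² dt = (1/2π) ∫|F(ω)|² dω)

∫|f(t)|² dt = \frac{\sqrt{38} \sqrt{\pi} \left(1 + e^{38}\right)}{76 e^{38}}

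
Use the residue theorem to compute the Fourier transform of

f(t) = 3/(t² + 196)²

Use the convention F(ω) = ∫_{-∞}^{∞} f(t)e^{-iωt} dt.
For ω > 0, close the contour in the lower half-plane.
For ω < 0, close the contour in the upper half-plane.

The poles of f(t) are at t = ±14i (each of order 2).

Let g(z) = f(z)e^{-iωz}; for large |z| the factor e^{-iωz} decays in the lower half-plane when ω > 0 and in the upper half-plane when ω < 0.

Case ω > 0 (lower half-plane, clockwise contour ⇒ F(ω) = -2πi·ΣRes):
  Res_{z = - 14 i} g(z) = \frac{3 i \left(14 \omega + 1\right) e^{- 14 \omega}}{10976} (pole of order 2)
  F(ω) = -2πi·ΣRes = \frac{3 \pi \left(14 \omega + 1\right) e^{- 14 \omega}}{5488}

Case ω < 0 (upper half-plane, counterclockwise contour ⇒ F(ω) = +2πi·ΣRes):
  Res_{z = 14 i} g(z) = \frac{3 i \left(14 \omega - 1\right) e^{14 \omega}}{10976} (pole of order 2)
  F(ω) = 2πi·ΣRes = \frac{3 \pi \left(1 - 14 \omega\right) e^{14 \omega}}{5488}

Both cases combine into a single formula in |ω|:

F(ω) = \frac{3 \pi \left(14 \left|{\omega}\right| + 1\right) e^{- 14 \left|{\omega}\right|}}{5488}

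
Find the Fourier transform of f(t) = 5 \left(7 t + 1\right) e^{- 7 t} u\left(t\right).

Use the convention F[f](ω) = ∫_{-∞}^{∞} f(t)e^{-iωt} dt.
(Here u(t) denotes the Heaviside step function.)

F(ω) = \frac{5 \left(- i \omega - 14\right)}{\omega^{2} - 14 i \omega - 49}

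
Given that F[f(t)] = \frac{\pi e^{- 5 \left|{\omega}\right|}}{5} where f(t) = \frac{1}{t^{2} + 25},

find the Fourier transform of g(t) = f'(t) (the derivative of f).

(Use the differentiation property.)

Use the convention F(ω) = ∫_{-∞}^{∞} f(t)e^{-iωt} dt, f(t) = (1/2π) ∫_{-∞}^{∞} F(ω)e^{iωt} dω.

F[g](ω) = \frac{i \pi \omega e^{- 5 \left|{\omega}\right|}}{5}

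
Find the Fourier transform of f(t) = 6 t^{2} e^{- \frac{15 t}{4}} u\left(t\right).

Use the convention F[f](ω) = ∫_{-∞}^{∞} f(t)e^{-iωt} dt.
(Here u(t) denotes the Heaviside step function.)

F(ω) = \frac{768}{\left(4 i \omega + 15\right)^{3}}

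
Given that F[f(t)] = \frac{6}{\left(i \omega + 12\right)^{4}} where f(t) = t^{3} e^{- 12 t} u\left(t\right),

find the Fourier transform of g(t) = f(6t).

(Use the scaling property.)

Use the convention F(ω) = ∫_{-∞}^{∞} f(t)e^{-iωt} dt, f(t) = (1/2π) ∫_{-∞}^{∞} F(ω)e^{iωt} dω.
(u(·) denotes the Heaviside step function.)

F[g](ω) = \frac{1296}{\left(i \omega + 72\right)^{4}}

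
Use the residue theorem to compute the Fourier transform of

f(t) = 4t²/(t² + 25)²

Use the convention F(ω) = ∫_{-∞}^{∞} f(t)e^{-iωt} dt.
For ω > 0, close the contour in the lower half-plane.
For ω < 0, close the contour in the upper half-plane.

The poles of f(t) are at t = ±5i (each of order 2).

Let g(z) = f(z)e^{-iωz}; for large |z| the factor e^{-iωz} decays in the lower half-plane when ω > 0 and in the upper half-plane when ω < 0.

Case ω > 0 (lower half-plane, clockwise contour ⇒ F(ω) = -2πi·ΣRes):
  Res_{z = - 5 i} g(z) = i \left(\frac{1}{5} - \omega\right) e^{- 5 \omega} (pole of order 2)
  F(ω) = -2πi·ΣRes = \frac{2 \pi \left(1 - 5 \omega\right) e^{- 5 \omega}}{5}

Case ω < 0 (upper half-plane, counterclockwise contour ⇒ F(ω) = +2πi·ΣRes):
  Res_{z = 5 i} g(z) = i \left(- \omega - \frac{1}{5}\right) e^{5 \omega} (pole of order 2)
  F(ω) = 2πi·ΣRes = \frac{2 \pi \left(5 \omega + 1\right) e^{5 \omega}}{5}

Both cases combine into a single formula in |ω|:

F(ω) = \frac{2 \pi \left(1 - 5 \left|{\omega}\right|\right) e^{- 5 \left|{\omega}\right|}}{5}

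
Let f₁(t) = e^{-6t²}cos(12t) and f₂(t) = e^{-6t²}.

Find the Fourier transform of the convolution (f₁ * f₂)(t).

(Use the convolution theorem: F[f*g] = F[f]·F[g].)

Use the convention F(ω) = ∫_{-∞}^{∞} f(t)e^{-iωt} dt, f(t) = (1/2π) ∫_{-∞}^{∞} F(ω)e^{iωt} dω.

F[f₁*f₂](ω) = \frac{\pi \left(e^{2 \omega} + 1\right) e^{- \frac{\omega^{2}}{12} - \omega - 6}}{12}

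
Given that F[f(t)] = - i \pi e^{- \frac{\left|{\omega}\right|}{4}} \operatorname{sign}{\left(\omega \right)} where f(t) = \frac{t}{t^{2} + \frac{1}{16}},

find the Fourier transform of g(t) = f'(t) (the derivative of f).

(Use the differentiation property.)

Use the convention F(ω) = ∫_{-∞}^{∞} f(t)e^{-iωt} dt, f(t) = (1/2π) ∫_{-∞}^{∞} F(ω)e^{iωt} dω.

F[g](ω) = \pi \omega e^{- \frac{\left|{\omega}\right|}{4}} \operatorname{sign}{\left(\omega \right)}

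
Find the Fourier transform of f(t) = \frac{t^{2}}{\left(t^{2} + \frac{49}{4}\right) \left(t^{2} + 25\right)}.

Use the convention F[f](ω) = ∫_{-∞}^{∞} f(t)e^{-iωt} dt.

F(ω) = \frac{20 \pi e^{- 5 \left|{\omega}\right|}}{51} - \frac{14 \pi e^{- \frac{7 \left|{\omega}\right|}{2}}}{51}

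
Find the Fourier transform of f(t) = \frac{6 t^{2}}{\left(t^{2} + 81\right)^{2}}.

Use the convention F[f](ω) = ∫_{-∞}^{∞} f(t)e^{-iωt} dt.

F(ω) = \frac{\pi \left(1 - 9 \left|{\omega}\right|\right) e^{- 9 \left|{\omega}\right|}}{3}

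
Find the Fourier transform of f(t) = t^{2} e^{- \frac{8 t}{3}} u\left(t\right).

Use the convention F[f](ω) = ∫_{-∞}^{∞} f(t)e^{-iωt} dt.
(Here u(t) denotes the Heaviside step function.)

F(ω) = \frac{54}{\left(3 i \omega + 8\right)^{3}}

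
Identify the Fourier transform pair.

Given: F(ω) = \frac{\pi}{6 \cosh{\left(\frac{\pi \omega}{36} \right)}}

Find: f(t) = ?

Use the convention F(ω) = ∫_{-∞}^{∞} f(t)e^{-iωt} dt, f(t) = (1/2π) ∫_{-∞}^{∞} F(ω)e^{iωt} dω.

f(t) = \frac{3}{\cosh{\left(18 t \right)}}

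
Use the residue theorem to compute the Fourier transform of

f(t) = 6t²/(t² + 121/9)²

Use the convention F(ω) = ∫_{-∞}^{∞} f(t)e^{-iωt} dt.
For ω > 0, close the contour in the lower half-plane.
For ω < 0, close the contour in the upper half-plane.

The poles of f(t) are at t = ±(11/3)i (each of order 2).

Let g(z) = f(z)e^{-iωz}; for large |z| the factor e^{-iωz} decays in the lower half-plane when ω > 0 and in the upper half-plane when ω < 0.

Case ω > 0 (lower half-plane, clockwise contour ⇒ F(ω) = -2πi·ΣRes):
  Res_{z = - \frac{11 i}{3}} g(z) = \frac{3 i \left(3 - 11 \omega\right) e^{- \frac{11 \omega}{3}}}{22} (pole of order 2)
  F(ω) = -2πi·ΣRes = \frac{3 \pi \left(3 - 11 \omega\right) e^{- \frac{11 \omega}{3}}}{11}

Case ω < 0 (upper half-plane, counterclockwise contour ⇒ F(ω) = +2πi·ΣRes):
  Res_{z = \frac{11 i}{3}} g(z) = \frac{3 i \left(- 11 \omega - 3\right) e^{\frac{11 \omega}{3}}}{22} (pole of order 2)
  F(ω) = 2πi·ΣRes = \frac{3 \pi \left(11 \omega + 3\right) e^{\frac{11 \omega}{3}}}{11}

Both cases combine into a single formula in |ω|:

F(ω) = \frac{3 \pi \left(3 - 11 \left|{\omega}\right|\right) e^{- \frac{11 \left|{\omega}\right|}{3}}}{11}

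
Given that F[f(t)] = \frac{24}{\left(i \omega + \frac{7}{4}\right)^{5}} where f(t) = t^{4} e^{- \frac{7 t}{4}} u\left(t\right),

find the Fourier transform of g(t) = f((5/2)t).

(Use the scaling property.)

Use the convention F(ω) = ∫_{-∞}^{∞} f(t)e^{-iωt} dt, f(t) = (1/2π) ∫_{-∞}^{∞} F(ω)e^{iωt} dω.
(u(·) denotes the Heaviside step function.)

F[g](ω) = \frac{30720000}{\left(8 i \omega + 35\right)^{5}}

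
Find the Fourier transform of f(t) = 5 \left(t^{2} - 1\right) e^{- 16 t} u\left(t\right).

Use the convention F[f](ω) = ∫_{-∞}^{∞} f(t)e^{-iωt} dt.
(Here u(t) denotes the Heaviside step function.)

F(ω) = \frac{5 \left(2 i \omega - \left(i \omega + 16\right)^{3} + 32\right)}{\left(i \omega + 16\right)^{4}}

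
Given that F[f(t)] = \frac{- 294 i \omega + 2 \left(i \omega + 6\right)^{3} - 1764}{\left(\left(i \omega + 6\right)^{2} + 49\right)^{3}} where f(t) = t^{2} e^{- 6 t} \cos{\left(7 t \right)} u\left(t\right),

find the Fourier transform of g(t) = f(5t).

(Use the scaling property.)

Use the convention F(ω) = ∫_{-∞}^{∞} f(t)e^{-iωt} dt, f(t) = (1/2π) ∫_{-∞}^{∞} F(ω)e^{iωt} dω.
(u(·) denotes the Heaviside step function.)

F[g](ω) = \frac{50 \left(- 3675 i \omega + \left(i \omega + 30\right)^{3} - 110250\right)}{\left(\left(i \omega + 30\right)^{2} + 1225\right)^{3}}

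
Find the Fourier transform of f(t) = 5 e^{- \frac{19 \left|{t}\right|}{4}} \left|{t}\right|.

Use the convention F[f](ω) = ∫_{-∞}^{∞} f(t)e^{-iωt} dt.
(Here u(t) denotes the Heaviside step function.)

F(ω) = \frac{160 \left(361 - 16 \omega^{2}\right)}{\left(16 \omega^{2} + 361\right)^{2}}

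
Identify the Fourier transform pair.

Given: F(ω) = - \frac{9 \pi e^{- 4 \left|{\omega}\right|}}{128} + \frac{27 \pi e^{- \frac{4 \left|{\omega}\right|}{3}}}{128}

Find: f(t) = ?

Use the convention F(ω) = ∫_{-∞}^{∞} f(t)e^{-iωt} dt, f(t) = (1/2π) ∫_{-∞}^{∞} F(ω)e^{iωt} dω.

f(t) = \frac{4}{\left(t^{2} + \frac{16}{9}\right) \left(t^{2} + 16\right)}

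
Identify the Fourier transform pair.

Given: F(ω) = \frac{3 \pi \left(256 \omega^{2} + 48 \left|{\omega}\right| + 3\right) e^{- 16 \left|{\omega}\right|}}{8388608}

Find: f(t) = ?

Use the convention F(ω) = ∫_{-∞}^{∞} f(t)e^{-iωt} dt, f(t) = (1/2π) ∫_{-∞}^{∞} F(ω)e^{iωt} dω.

f(t) = \frac{3}{\left(t^{2} + 256\right)^{3}}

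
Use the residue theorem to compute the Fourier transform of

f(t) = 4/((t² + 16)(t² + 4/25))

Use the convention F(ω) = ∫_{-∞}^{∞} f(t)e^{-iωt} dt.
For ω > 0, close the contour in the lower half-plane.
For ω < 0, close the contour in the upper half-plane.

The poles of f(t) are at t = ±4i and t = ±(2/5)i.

Let g(z) = f(z)e^{-iωz}; for large |z| the factor e^{-iωz} decays in the lower half-plane when ω > 0 and in the upper half-plane when ω < 0.

Case ω > 0 (lower half-plane, clockwise contour ⇒ F(ω) = -2πi·ΣRes):
  Res_{z = - 4 i} g(z) = - \frac{25 i e^{- 4 \omega}}{792}
  Res_{z = - \frac{2 i}{5}} g(z) = \frac{125 i e^{- \frac{2 \omega}{5}}}{396}
  F(ω) = -2πi·ΣRes = - \frac{25 \pi e^{- 4 \omega}}{396} + \frac{125 \pi e^{- \frac{2 \omega}{5}}}{198}

Case ω < 0 (upper half-plane, counterclockwise contour ⇒ F(ω) = +2πi·ΣRes):
  Res_{z = 4 i} g(z) = \frac{25 i e^{4 \omega}}{792}
  Res_{z = \frac{2 i}{5}} g(z) = - \frac{125 i e^{\frac{2 \omega}{5}}}{396}
  F(ω) = 2πi·ΣRes = \frac{25 \pi \left(10 e^{\frac{2 \omega}{5}} - e^{4 \omega}\right)}{396}

Both cases combine into a single formula in |ω|:

F(ω) = - \frac{25 \pi e^{- 4 \left|{\omega}\right|}}{396} + \frac{125 \pi e^{- \frac{2 \left|{\omega}\right|}{5}}}{198}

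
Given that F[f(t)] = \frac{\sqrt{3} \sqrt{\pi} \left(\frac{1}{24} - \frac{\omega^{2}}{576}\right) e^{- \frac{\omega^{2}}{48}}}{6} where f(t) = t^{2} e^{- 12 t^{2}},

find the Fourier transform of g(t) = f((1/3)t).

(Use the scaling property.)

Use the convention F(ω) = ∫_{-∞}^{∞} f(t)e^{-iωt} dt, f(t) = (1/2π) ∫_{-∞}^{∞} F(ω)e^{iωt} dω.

F[g](ω) = \frac{\sqrt{3} \sqrt{\pi} \left(8 - 3 \omega^{2}\right) e^{- \frac{3 \omega^{2}}{16}}}{384}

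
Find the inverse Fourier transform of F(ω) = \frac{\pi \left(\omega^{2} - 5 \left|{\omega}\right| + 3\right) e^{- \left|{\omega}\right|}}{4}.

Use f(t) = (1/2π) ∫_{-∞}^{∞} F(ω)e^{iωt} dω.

f(t) = \frac{2 t^{4}}{\left(t^{2} + 1\right)^{3}}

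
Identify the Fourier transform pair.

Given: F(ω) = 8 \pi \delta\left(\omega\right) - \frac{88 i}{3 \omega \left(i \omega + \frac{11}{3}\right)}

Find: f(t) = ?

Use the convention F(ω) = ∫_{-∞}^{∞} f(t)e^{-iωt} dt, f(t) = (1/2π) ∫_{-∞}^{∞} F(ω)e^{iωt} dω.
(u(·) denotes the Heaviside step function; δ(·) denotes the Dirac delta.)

f(t) = 8 \left(1 - e^{- \frac{11 t}{3}}\right) u\left(t\right)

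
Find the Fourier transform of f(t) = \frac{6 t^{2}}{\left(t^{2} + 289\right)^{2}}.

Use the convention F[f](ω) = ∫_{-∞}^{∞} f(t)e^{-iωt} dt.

F(ω) = \frac{3 \pi \left(1 - 17 \left|{\omega}\right|\right) e^{- 17 \left|{\omega}\right|}}{17}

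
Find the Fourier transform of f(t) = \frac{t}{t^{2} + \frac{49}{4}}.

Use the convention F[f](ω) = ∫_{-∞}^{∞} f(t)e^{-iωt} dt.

F(ω) = - i \pi e^{- \frac{7 \left|{\omega}\right|}{2}} \operatorname{sign}{\left(\omega \right)}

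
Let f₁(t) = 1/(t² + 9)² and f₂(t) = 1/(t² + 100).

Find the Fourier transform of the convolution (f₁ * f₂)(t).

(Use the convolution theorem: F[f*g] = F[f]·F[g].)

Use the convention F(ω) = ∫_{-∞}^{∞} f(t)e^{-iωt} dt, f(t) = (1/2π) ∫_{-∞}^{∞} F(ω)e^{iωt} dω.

F[f₁*f₂](ω) = \frac{\pi^{2} \left(3 \left|{\omega}\right| + 1\right) e^{- 13 \left|{\omega}\right|}}{540}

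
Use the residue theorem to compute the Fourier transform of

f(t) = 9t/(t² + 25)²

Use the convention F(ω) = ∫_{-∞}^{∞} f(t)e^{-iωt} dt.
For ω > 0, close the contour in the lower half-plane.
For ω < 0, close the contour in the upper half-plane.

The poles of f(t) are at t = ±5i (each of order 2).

Let g(z) = f(z)e^{-iωz}; for large |z| the factor e^{-iωz} decays in the lower half-plane when ω > 0 and in the upper half-plane when ω < 0.

Case ω > 0 (lower half-plane, clockwise contour ⇒ F(ω) = -2πi·ΣRes):
  Res_{z = - 5 i} g(z) = \frac{9 \omega e^{- 5 \omega}}{20} (pole of order 2)
  F(ω) = -2πi·ΣRes = - \frac{9 i \pi \omega e^{- 5 \omega}}{10}

Case ω < 0 (upper half-plane, counterclockwise contour ⇒ F(ω) = +2πi·ΣRes):
  Res_{z = 5 i} g(z) = - \frac{9 \omega e^{5 \omega}}{20} (pole of order 2)
  F(ω) = 2πi·ΣRes = - \frac{9 i \pi \omega e^{5 \omega}}{10}

Both cases combine into a single formula in |ω|:

F(ω) = - \frac{9 i \pi \omega e^{- 5 \left|{\omega}\right|}}{10}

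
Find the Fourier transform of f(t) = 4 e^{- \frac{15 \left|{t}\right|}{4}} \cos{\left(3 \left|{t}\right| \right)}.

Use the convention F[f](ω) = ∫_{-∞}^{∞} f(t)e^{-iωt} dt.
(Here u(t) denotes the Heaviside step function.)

F(ω) = \frac{480 \left(16 \omega^{2} + 369\right)}{256 \omega^{4} + 2592 \omega^{2} + 136161}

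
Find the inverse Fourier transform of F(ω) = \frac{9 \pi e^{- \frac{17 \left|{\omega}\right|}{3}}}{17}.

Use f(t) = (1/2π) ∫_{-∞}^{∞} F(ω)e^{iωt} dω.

f(t) = \frac{3}{t^{2} + \frac{289}{9}}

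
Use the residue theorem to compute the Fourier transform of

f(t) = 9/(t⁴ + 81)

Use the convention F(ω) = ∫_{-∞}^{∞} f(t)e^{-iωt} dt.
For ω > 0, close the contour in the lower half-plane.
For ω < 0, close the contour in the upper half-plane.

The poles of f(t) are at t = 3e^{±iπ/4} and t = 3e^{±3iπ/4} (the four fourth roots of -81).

Let g(z) = f(z)e^{-iωz}; for large |z| the factor e^{-iωz} decays in the lower half-plane when ω > 0 and in the upper half-plane when ω < 0.

Case ω > 0 (lower half-plane, clockwise contour ⇒ F(ω) = -2πi·ΣRes):
  Res_{z = - \frac{3 \sqrt{2}}{2} - \frac{3 \sqrt{2} i}{2}} g(z) = \frac{\sqrt{2} i \left(1 - i\right) e^{\frac{3 \sqrt{2} \omega \left(-1 + i\right)}{2}}}{24}
  Res_{z = \frac{3 \sqrt{2}}{2} - \frac{3 \sqrt{2} i}{2}} g(z) = \frac{\sqrt{2} i \left(1 + i\right) e^{- \frac{3 \sqrt{2} \omega \left(1 + i\right)}{2}}}{24}
  F(ω) = -2πi·ΣRes = \frac{\sqrt{2} \pi \left(1 - i\right) \left(e^{3 \sqrt{2} i \omega} + i\right) e^{- \frac{3 \sqrt{2} \omega \left(1 + i\right)}{2}}}{12} = \frac{\pi e^{- \frac{3 \sqrt{2} \omega}{2}} \sin{\left(\frac{3 \sqrt{2} \omega}{2} + \frac{\pi}{4} \right)}}{3}

Case ω < 0 (upper half-plane, counterclockwise contour ⇒ F(ω) = +2πi·ΣRes):
  Res_{z = \frac{3 \sqrt{2}}{2} + \frac{3 \sqrt{2} i}{2}} g(z) = \frac{\sqrt{2} i \left(-1 + i\right) e^{\frac{3 \sqrt{2} \omega \left(1 - i\right)}{2}}}{24}
  Res_{z = - \frac{3 \sqrt{2}}{2} + \frac{3 \sqrt{2} i}{2}} g(z) = \frac{\sqrt{2} \left(1 - i\right) e^{\frac{3 \sqrt{2} \omega \left(1 + i\right)}{2}}}{24}
  F(ω) = 2πi·ΣRes = - \frac{\sqrt{2} i \pi \left(i \left(1 - i\right) e^{\frac{3 \sqrt{2} \omega \left(1 - i\right)}{2}} - \left(1 - i\right) e^{\frac{3 \sqrt{2} \omega \left(1 + i\right)}{2}}\right)}{12} = \frac{\pi e^{\frac{3 \sqrt{2} \omega}{2}} \cos{\left(\frac{3 \sqrt{2} \omega}{2} + \frac{\pi}{4} \right)}}{3}

Both cases combine into a single formula in |ω|:

F(ω) = \frac{\pi e^{- \frac{3 \sqrt{2} \left|{\omega}\right|}{2}} \sin{\left(\frac{3 \sqrt{2} \left|{\omega}\right|}{2} + \frac{\pi}{4} \right)}}{3}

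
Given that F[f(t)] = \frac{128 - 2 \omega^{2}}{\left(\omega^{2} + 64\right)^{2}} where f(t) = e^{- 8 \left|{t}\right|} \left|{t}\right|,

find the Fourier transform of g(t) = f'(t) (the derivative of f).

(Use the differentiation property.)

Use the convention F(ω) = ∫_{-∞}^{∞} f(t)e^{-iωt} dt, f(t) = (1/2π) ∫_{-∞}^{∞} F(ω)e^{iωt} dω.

F[g](ω) = - \frac{2 i \omega \left(\omega^{2} - 64\right)}{\left(\omega^{2} + 64\right)^{2}}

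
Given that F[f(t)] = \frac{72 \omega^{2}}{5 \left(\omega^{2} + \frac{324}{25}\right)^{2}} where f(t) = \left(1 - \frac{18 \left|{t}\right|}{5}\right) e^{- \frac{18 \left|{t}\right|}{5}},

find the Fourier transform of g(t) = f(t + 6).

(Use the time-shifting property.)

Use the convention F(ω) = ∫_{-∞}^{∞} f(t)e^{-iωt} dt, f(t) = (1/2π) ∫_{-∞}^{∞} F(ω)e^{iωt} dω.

F[g](ω) = \frac{9000 \omega^{2} e^{6 i \omega}}{\left(25 \omega^{2} + 324\right)^{2}}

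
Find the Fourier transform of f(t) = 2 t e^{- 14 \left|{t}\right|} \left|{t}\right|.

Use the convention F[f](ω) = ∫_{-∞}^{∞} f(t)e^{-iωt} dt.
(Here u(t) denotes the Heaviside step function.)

F(ω) = \frac{8 i \omega \left(\omega^{2} - 588\right)}{\left(\omega^{2} + 196\right)^{3}}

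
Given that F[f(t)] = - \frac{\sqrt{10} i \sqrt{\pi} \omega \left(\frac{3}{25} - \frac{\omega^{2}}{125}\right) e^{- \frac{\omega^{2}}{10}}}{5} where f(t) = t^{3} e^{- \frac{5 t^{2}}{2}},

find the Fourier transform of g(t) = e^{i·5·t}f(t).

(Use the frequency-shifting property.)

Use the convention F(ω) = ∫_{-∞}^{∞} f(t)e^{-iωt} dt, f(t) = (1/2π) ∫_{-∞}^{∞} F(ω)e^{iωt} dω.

F[g](ω) = \frac{\sqrt{10} i \sqrt{\pi} \left(\omega - 5\right) \left(\left(\omega - 5\right)^{2} - 15\right) e^{- \frac{\left(\omega - 5\right)^{2}}{10}}}{625}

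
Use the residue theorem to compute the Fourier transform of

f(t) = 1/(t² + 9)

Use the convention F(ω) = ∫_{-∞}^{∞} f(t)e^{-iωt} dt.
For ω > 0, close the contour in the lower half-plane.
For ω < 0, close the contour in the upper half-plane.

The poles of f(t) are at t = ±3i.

Let g(z) = f(z)e^{-iωz}; for large |z| the factor e^{-iωz} decays in the lower half-plane when ω > 0 and in the upper half-plane when ω < 0.

Case ω > 0 (lower half-plane, clockwise contour ⇒ F(ω) = -2πi·ΣRes):
  Res_{z = - 3 i} g(z) = \frac{i e^{- 3 \omega}}{6}
  F(ω) = -2πi·ΣRes = \frac{\pi e^{- 3 \omega}}{3}

Case ω < 0 (upper half-plane, counterclockwise contour ⇒ F(ω) = +2πi·ΣRes):
  Res_{z = 3 i} g(z) = - \frac{i e^{3 \omega}}{6}
  F(ω) = 2πi·ΣRes = \frac{\pi e^{3 \omega}}{3}

Both cases combine into a single formula in |ω|:

F(ω) = \frac{\pi e^{- 3 \left|{\omega}\right|}}{3}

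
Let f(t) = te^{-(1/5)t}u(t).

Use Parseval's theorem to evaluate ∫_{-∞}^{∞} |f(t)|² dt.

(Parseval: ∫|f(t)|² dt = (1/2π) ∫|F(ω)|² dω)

∫|f(t)|² dt = \frac{125}{4}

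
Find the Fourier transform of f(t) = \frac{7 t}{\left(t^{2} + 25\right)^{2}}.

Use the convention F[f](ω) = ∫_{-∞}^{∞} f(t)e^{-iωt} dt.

F(ω) = - \frac{7 i \pi \omega e^{- 5 \left|{\omega}\right|}}{10}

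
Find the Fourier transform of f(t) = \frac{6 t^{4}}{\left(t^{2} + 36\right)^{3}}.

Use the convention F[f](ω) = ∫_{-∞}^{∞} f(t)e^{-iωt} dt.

F(ω) = \frac{3 \pi \left(12 \omega^{2} - 10 \left|{\omega}\right| + 1\right) e^{- 6 \left|{\omega}\right|}}{8}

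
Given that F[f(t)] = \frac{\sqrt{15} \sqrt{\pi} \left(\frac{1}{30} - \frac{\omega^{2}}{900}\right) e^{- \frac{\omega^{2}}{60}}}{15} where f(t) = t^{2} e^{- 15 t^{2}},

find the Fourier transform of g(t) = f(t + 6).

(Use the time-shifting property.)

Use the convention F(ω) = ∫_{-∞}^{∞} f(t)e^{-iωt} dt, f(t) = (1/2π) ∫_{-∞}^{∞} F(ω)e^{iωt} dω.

F[g](ω) = \frac{\sqrt{15} \sqrt{\pi} \left(30 - \omega^{2}\right) e^{\frac{\omega \left(- \omega + 360 i\right)}{60}}}{13500}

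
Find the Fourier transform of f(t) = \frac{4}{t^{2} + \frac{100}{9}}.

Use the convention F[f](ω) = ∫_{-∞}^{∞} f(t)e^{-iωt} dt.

F(ω) = \frac{6 \pi e^{- \frac{10 \left|{\omega}\right|}{3}}}{5}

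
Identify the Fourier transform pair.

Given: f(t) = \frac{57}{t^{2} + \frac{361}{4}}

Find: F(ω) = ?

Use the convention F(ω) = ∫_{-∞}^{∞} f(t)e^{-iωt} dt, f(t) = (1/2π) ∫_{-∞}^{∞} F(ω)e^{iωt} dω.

F(ω) = 6 \pi e^{- \frac{19 \left|{\omega}\right|}{2}}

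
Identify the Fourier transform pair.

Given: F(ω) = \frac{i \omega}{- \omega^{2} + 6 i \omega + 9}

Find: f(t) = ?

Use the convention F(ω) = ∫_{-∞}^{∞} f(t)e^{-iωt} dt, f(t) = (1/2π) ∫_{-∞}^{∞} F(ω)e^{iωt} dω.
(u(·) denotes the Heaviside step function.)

f(t) = \left(1 - 3 t\right) e^{- 3 t} u\left(t\right)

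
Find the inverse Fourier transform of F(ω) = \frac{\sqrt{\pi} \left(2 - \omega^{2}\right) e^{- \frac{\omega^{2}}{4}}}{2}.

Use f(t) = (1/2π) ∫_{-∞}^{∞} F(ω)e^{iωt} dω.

f(t) = 2 t^{2} e^{- t^{2}}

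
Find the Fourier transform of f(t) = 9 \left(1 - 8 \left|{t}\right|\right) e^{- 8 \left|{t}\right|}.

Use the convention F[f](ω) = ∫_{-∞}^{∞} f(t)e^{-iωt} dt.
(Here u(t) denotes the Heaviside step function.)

F(ω) = \frac{288 \omega^{2}}{\left(\omega^{2} + 64\right)^{2}}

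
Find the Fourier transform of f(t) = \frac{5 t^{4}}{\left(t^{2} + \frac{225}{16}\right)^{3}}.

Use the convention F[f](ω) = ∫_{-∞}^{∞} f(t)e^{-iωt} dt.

F(ω) = \frac{\pi \left(75 \omega^{2} - 100 \left|{\omega}\right| + 16\right) e^{- \frac{15 \left|{\omega}\right|}{4}}}{32}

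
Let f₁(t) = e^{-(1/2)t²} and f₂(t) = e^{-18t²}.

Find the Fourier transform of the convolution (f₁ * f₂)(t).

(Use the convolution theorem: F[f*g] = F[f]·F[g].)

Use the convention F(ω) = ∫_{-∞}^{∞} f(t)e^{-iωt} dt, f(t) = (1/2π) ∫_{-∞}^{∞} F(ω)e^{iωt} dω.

F[f₁*f₂](ω) = \frac{\pi e^{- \frac{37 \omega^{2}}{72}}}{3}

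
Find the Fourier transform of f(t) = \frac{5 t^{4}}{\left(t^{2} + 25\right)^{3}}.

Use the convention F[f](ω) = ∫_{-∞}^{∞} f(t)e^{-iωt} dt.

F(ω) = \frac{\pi \left(25 \omega^{2} - 25 \left|{\omega}\right| + 3\right) e^{- 5 \left|{\omega}\right|}}{8}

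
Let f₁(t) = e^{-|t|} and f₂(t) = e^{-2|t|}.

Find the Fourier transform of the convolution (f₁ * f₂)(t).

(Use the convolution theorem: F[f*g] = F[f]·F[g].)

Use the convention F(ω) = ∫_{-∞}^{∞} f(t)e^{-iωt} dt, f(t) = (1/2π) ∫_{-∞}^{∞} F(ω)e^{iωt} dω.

F[f₁*f₂](ω) = \frac{8}{\left(\omega^{2} + 1\right) \left(\omega^{2} + 4\right)}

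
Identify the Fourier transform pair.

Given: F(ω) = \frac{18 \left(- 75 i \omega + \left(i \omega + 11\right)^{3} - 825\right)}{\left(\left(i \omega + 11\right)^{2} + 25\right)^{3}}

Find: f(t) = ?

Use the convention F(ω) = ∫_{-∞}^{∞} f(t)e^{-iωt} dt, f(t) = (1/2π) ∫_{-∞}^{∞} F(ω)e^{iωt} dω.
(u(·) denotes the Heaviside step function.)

f(t) = 9 t^{2} e^{- 11 t} \cos{\left(5 t \right)} u\left(t\right)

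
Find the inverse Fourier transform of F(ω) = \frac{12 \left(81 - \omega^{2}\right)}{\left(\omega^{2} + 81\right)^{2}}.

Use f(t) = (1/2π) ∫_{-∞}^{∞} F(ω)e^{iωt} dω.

f(t) = 6 e^{- 9 \left|{t}\right|} \left|{t}\right|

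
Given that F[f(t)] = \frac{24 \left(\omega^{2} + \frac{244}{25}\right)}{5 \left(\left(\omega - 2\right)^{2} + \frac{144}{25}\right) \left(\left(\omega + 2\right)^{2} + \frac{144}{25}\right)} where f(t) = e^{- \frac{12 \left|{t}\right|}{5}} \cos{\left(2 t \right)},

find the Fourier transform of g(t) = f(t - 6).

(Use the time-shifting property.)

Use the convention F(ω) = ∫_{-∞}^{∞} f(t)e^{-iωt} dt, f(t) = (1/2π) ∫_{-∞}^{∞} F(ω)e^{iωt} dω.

F[g](ω) = \frac{120 \left(25 \omega^{2} + 244\right) e^{- 6 i \omega}}{625 \omega^{4} + 2200 \omega^{2} + 59536}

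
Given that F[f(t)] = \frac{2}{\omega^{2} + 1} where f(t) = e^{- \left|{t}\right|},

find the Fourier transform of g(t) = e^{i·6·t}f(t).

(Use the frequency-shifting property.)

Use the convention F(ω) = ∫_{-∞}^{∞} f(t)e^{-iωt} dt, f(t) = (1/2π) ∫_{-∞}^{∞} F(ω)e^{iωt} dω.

F[g](ω) = \frac{2}{\left(\omega - 6\right)^{2} + 1}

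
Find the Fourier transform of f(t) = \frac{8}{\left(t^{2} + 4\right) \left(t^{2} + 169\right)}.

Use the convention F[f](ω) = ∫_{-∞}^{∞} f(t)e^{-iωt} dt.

F(ω) = \frac{4 \pi \left(13 e^{11 \left|{\omega}\right|} - 2\right) e^{- 13 \left|{\omega}\right|}}{2145}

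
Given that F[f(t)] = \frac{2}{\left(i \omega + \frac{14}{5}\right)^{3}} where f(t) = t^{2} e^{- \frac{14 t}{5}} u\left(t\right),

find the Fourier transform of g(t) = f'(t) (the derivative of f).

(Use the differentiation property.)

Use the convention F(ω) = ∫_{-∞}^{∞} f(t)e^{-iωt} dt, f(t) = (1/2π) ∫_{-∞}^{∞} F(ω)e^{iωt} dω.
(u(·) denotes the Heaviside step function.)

F[g](ω) = \frac{250 i \omega}{\left(5 i \omega + 14\right)^{3}}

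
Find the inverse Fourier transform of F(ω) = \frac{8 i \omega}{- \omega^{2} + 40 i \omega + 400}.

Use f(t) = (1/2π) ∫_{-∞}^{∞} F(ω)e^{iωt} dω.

f(t) = 8 \left(1 - 20 t\right) e^{- 20 t} u\left(t\right)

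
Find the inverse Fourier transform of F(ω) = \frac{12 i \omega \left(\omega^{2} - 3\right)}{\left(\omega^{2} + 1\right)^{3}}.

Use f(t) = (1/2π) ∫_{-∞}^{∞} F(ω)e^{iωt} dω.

f(t) = 3 t e^{- \left|{t}\right|} \left|{t}\right|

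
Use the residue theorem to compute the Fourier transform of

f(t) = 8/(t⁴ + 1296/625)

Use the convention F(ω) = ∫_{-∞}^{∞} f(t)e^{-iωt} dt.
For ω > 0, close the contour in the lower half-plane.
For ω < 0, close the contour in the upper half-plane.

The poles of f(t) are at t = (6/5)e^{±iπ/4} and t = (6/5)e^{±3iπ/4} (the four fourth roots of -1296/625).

Let g(z) = f(z)e^{-iωz}; for large |z| the factor e^{-iωz} decays in the lower half-plane when ω > 0 and in the upper half-plane when ω < 0.

Case ω > 0 (lower half-plane, clockwise contour ⇒ F(ω) = -2πi·ΣRes):
  Res_{z = - \frac{3 \sqrt{2}}{5} - \frac{3 \sqrt{2} i}{5}} g(z) = \frac{125 \sqrt{2} i \left(1 - i\right) e^{\frac{3 \sqrt{2} \omega \left(-1 + i\right)}{5}}}{216}
  Res_{z = \frac{3 \sqrt{2}}{5} - \frac{3 \sqrt{2} i}{5}} g(z) = \frac{125 \sqrt{2} i \left(1 + i\right) e^{- \frac{3 \sqrt{2} \omega \left(1 + i\right)}{5}}}{216}
  F(ω) = -2πi·ΣRes = \frac{125 \sqrt{2} \pi \left(1 - i\right) \left(e^{\frac{6 \sqrt{2} i \omega}{5}} + i\right) e^{- \frac{3 \sqrt{2} \omega \left(1 + i\right)}{5}}}{108} = \frac{125 \pi e^{- \frac{3 \sqrt{2} \omega}{5}} \sin{\left(\frac{3 \sqrt{2} \omega}{5} + \frac{\pi}{4} \right)}}{27}

Case ω < 0 (upper half-plane, counterclockwise contour ⇒ F(ω) = +2πi·ΣRes):
  Res_{z = \frac{3 \sqrt{2}}{5} + \frac{3 \sqrt{2} i}{5}} g(z) = \frac{125 \sqrt{2} i \left(-1 + i\right) e^{\frac{3 \sqrt{2} \omega \left(1 - i\right)}{5}}}{216}
  Res_{z = - \frac{3 \sqrt{2}}{5} + \frac{3 \sqrt{2} i}{5}} g(z) = \frac{125 \sqrt{2} \left(1 - i\right) e^{\frac{3 \sqrt{2} \omega \left(1 + i\right)}{5}}}{216}
  F(ω) = 2πi·ΣRes = - \frac{125 \sqrt{2} i \pi \left(i \left(1 - i\right) e^{\frac{3 \sqrt{2} \omega \left(1 - i\right)}{5}} - \left(1 - i\right) e^{\frac{3 \sqrt{2} \omega \left(1 + i\right)}{5}}\right)}{108} = \frac{125 \pi e^{\frac{3 \sqrt{2} \omega}{5}} \cos{\left(\frac{3 \sqrt{2} \omega}{5} + \frac{\pi}{4} \right)}}{27}

Both cases combine into a single formula in |ω|:

F(ω) = \frac{125 \pi e^{- \frac{3 \sqrt{2} \left|{\omega}\right|}{5}} \sin{\left(\frac{3 \sqrt{2} \left|{\omega}\right|}{5} + \frac{\pi}{4} \right)}}{27}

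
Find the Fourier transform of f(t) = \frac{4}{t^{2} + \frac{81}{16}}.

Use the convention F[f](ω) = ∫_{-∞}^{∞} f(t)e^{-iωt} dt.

F(ω) = \frac{16 \pi e^{- \frac{9 \left|{\omega}\right|}{4}}}{9}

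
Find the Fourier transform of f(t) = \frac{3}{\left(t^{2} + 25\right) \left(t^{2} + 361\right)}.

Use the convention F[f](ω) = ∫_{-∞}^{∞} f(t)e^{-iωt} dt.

F(ω) = \frac{\pi \left(19 e^{14 \left|{\omega}\right|} - 5\right) e^{- 19 \left|{\omega}\right|}}{10640}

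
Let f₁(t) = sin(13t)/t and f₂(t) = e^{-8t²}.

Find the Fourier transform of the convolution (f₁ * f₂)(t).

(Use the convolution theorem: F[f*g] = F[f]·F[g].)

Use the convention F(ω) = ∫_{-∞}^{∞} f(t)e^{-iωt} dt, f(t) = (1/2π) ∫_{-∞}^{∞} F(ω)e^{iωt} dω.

F[f₁*f₂](ω) = \begin{cases} \frac{\sqrt{2} \pi^{\frac{3}{2}} e^{- \frac{\omega^{2}}{32}}}{4} & \text{for}\: \omega > -13 \wedge \omega < 13 \\0 & \text{otherwise} \end{cases}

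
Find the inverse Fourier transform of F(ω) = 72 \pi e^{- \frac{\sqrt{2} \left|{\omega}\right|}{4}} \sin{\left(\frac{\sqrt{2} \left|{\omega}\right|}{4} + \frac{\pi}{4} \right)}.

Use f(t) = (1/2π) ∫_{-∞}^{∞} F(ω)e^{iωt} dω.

f(t) = \frac{9}{t^{4} + \frac{1}{16}}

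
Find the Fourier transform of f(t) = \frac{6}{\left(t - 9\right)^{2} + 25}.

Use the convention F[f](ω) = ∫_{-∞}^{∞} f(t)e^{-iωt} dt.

F(ω) = \frac{6 \pi e^{- 9 i \omega - 5 \left|{\omega}\right|}}{5}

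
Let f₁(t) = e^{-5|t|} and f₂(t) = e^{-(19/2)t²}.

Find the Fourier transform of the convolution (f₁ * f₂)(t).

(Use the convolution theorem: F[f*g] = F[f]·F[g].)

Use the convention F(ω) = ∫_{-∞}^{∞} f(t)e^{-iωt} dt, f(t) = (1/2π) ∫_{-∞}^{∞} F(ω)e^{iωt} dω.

F[f₁*f₂](ω) = \frac{10 \sqrt{38} \sqrt{\pi} e^{- \frac{\omega^{2}}{38}}}{19 \left(\omega^{2} + 25\right)}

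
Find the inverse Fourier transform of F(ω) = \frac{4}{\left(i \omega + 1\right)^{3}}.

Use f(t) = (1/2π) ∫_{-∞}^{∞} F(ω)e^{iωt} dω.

f(t) = 2 t^{2} e^{- t} u\left(t\right)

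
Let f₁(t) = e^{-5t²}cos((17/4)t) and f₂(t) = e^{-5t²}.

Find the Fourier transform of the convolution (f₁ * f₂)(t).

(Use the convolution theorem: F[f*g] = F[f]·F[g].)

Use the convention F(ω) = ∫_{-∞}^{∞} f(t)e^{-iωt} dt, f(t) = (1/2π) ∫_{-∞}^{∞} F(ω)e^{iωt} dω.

F[f₁*f₂](ω) = \frac{\pi \left(e^{\frac{17 \omega}{20}} + 1\right) e^{- \frac{\omega^{2}}{10} - \frac{17 \omega}{40} - \frac{289}{320}}}{10}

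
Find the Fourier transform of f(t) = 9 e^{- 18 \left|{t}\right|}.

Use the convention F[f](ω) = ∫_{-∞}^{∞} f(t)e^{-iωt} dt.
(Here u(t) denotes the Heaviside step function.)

F(ω) = \frac{324}{\omega^{2} + 324}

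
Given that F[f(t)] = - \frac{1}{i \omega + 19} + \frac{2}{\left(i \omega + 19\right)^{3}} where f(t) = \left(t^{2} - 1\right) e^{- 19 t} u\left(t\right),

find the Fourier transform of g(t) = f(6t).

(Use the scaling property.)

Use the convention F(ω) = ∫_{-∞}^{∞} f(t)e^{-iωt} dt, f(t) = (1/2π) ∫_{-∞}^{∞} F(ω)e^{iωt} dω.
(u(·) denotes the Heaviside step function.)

F[g](ω) = \frac{72 i \omega - \left(i \omega + 114\right)^{3} + 8208}{\left(i \omega + 114\right)^{4}}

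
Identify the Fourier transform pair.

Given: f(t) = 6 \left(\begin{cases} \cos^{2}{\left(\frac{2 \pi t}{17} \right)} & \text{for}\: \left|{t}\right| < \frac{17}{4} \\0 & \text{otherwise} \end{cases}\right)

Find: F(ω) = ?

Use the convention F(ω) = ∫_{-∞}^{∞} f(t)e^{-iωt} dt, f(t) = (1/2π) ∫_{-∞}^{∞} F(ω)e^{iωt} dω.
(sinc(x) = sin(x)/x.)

F(ω) = - \frac{408 \pi^{2} \operatorname{sinc}{\left(\frac{17 \omega}{4} \right)}}{289 \omega^{2} - 16 \pi^{2}}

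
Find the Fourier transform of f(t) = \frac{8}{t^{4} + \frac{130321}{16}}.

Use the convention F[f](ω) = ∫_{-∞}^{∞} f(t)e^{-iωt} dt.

F(ω) = \frac{64 \pi e^{- \frac{19 \sqrt{2} \left|{\omega}\right|}{4}} \sin{\left(\frac{19 \sqrt{2} \left|{\omega}\right|}{4} + \frac{\pi}{4} \right)}}{6859}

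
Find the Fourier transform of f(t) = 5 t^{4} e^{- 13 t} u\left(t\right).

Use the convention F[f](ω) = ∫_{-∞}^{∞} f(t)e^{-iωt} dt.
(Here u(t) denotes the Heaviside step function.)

F(ω) = \frac{120}{\left(i \omega + 13\right)^{5}}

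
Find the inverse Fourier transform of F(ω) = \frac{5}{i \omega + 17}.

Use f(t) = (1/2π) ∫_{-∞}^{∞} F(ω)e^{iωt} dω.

f(t) = 5 e^{- 17 t} u\left(t\right)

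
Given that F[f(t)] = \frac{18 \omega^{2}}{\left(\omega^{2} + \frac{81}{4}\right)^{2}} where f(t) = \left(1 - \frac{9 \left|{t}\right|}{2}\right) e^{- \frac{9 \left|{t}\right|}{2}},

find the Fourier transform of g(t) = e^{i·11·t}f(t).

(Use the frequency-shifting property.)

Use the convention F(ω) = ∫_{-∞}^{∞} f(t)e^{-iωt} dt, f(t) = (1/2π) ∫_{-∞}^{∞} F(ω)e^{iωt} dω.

F[g](ω) = \frac{288 \left(\omega - 11\right)^{2}}{\left(4 \left(\omega - 11\right)^{2} + 81\right)^{2}}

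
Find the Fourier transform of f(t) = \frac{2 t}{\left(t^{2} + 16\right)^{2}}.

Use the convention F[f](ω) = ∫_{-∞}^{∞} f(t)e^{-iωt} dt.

F(ω) = - \frac{i \pi \omega e^{- 4 \left|{\omega}\right|}}{4}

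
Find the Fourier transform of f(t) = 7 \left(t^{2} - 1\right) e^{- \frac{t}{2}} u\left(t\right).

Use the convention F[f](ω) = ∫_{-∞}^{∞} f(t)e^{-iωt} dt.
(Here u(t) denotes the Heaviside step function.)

F(ω) = \frac{14 \left(16 i \omega - \left(2 i \omega + 1\right)^{3} + 8\right)}{\left(2 i \omega + 1\right)^{4}}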